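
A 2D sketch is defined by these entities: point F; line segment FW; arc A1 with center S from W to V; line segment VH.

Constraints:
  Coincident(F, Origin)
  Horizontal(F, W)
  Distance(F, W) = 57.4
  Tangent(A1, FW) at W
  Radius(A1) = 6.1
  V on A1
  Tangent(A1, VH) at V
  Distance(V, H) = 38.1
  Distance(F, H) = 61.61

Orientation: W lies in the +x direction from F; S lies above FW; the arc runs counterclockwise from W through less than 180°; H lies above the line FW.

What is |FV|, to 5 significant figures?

63.406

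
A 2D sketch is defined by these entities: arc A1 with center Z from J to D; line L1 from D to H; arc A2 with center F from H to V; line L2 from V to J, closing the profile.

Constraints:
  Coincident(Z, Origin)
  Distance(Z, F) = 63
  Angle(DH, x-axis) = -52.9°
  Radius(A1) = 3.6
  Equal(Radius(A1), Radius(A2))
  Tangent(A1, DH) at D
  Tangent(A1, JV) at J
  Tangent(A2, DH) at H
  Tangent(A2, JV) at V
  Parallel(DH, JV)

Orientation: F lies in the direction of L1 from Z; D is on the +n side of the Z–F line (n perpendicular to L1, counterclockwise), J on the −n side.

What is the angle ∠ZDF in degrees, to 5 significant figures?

86.730°

Z is at the origin and F lies 63.0 along u from Z, so F = 63.0·u = (38.002, -50.248). Tangency of A1 to both parallel lines with radius 3.6 puts D and J at Z ± 3.6·n: D = (2.8713, 2.1715), J = (-2.8713, -2.1715). Then cos ∠ZDF = DZ·DF / (|DZ||DF|), giving 86.730°.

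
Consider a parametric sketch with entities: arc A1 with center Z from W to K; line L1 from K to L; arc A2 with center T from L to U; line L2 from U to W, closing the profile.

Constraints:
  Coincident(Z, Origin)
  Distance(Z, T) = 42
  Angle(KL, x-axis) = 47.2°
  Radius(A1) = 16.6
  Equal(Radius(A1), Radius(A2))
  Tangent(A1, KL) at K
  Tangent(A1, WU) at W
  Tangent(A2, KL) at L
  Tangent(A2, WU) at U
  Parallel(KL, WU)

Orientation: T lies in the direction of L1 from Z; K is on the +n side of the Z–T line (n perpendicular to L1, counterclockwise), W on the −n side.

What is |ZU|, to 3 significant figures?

45.2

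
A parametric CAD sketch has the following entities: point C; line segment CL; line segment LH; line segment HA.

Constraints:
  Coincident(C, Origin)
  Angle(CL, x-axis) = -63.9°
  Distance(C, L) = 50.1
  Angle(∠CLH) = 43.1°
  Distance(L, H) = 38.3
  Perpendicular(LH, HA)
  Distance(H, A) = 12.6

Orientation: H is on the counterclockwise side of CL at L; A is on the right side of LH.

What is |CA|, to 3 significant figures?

46.9

C is at the origin; CL runs at -63.9° with length 50.1, so L = 50.1·(cos -63.9°, sin -63.9°) = (22.0, -45.0). ∠CLH = 43.1°, so LH runs at -63.9° + (180° − 43.1°) = 73.0° from the x-axis; with |LH| = 38.3, H = L + 38.3·(cos 73.0°, sin 73.0°) = (33.2, -8.36). LH is perpendicular to HA; with |HA| = 12.6 on the right of LH, A = H + 12.6·(0.956, -0.292) = (45.3, -12.0). Then |CA| = |A − C| = 46.9.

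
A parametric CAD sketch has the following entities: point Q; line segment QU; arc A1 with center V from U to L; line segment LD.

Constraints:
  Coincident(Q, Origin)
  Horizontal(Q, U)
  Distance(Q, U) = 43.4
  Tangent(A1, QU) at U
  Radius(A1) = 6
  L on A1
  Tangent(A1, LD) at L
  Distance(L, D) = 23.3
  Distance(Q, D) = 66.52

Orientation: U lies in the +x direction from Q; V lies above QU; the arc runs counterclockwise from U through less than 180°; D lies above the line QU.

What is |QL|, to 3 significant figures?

47.8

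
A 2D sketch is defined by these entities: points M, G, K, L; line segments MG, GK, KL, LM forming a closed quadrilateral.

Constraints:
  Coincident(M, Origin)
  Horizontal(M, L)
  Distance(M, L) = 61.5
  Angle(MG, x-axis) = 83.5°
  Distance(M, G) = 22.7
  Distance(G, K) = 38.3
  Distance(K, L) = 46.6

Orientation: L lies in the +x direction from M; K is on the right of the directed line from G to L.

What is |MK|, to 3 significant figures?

21.2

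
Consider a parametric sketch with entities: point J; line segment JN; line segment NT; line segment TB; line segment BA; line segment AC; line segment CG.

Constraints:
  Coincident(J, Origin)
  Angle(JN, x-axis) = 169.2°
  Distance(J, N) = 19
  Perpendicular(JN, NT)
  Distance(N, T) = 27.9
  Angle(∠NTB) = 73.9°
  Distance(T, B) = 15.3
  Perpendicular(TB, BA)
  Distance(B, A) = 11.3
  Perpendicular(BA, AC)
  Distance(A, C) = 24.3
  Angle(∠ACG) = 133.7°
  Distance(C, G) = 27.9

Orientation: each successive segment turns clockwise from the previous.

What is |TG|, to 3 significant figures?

29.6

J is at the origin; JN runs at 169.2° with length 19.0, so N = (-18.7, 3.56). JN is perpendicular to NT, so NT runs at 79.2°; with |NT| = 27.9, T = (-13.4, 31.0). ∠NTB = 73.9° gives TB at -26.9° from the x-axis; with |TB| = 15.3, B = (0.209, 24.0). The perpendicularity gives BA at right angles to TB, so BA runs at -117°; with |BA| = 11.3, A = (-4.90, 14.0). BA is perpendicular to AC, so AC runs at 153°; with |AC| = 24.3, C = (-26.6, 25.0). ∠ACG = 133.7° gives CG at 107° from the x-axis; with |CG| = 27.9, G = (-34.6, 51.7). Then |TG| = |G − T| = 29.6.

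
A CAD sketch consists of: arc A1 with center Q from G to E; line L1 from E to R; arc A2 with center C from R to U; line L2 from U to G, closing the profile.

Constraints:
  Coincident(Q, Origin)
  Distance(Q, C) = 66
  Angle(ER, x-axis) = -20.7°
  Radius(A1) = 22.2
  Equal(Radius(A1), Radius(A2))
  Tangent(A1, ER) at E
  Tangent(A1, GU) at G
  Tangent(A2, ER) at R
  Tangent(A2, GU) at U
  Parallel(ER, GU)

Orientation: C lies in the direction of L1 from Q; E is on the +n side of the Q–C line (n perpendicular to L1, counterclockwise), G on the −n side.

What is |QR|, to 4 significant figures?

69.63

The slot axis is L1's direction at -20.7°, so u = (cos -20.7°, sin -20.7°) = (0.9354, -0.3535) and n = (−sin -20.7°, cos -20.7°) = (0.3535, 0.9354). Q is at the origin and C lies 66.0 along u from Q, so C = 66.0·u = (61.74, -23.33). Tangency of A1 to both parallel lines with radius 22.2 puts E and G at Q ± 22.2·n: E = (7.847, 20.77), G = (-7.847, -20.77). Equal radii place R and U the same way about C: R = C + 22.2·n = (69.59, -2.562), U = C − 22.2·n = (53.89, -44.10). Then |QR| = |R − Q| = 69.63.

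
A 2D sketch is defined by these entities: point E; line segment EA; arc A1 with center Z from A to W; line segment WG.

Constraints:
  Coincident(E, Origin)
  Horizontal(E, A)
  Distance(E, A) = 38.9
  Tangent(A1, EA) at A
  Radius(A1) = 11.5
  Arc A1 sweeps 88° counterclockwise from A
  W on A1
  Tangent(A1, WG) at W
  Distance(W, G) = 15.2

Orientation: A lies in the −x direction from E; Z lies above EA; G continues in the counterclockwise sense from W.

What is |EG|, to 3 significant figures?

37.6

On A1, A sits at bearing -90° from Z; an 88° counterclockwise sweep puts W at bearing -2°, so W = Z + 11.5·(cos -2°, sin -2°) = (-27.4, 11.1). Tangency of A1 to WG means the radius ZW is perpendicular to WG, so WG runs along (−sin -2°, cos -2°); with |WG| = 15.2, G = (-26.9, 26.3). Then |EG| = |G − E| = 37.6.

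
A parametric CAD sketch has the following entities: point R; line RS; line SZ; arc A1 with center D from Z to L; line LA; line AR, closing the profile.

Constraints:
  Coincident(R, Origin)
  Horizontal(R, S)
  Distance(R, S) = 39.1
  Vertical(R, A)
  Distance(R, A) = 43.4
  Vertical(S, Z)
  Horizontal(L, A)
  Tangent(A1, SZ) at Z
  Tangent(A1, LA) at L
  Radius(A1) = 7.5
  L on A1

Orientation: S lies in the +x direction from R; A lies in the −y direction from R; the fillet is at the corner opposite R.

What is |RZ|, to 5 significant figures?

53.081

R is at the origin; RS is horizontal with |RS| = 39.1 and S on the +x side, so S = (39.100, 0.0000). RA is vertical with |RA| = 43.4 and A on the −y side, so A = (0.0000, -43.400). The virtual corner opposite R is at (39.100, -43.400). Tangency of A1 to SZ means the radius DZ is perpendicular to SZ and since A1 is tangent to LA there, DL ⟂ LA, with radius 7.5, so the center D sits 7.5 in from both sides at D = (31.600, -35.900). That places the tangent points at Z = (39.100, -35.900) on SZ and L = (31.600, -43.400) on LA. Then |RZ| = |Z − R| = 53.081.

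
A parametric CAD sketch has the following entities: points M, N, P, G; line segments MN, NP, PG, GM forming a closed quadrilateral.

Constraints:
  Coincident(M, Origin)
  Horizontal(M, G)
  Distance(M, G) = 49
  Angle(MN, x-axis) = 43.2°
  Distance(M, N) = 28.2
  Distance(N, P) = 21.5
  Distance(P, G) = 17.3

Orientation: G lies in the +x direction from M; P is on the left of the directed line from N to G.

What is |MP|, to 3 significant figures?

44.6

Checks: |NP| = 21.50 ✓; |PG| = 17.30 ✓.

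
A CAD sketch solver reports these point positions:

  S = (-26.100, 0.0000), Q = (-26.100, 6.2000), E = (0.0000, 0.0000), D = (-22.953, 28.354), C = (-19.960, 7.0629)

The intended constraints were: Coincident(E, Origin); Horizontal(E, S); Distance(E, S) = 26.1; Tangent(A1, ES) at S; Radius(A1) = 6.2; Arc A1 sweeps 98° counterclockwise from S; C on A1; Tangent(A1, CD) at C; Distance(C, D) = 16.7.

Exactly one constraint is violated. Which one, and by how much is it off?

Distance(C, D) = 16.7 — off by 4.80.

E = (0.00, 0.00) ✓; E.y = 0.00, S.y = 0.00 ✓; |ES| = 26.10 ✓; ∠(QS, SE) = 90.00° ✓; |QS| = 6.200 ✓; bearing(Q→C) − bearing(Q→S) = 98.00° ✓; |QC| = 6.200 ✓; ∠(QC, CD) = 90.00° ✓; |CD| = 21.50 ✗.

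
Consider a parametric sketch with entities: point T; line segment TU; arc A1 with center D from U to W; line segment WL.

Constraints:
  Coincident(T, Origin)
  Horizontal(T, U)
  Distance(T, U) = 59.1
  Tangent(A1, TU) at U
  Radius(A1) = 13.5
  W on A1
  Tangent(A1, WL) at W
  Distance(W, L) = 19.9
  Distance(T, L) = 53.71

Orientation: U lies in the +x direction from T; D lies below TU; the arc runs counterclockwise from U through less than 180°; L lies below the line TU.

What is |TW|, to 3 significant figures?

47.2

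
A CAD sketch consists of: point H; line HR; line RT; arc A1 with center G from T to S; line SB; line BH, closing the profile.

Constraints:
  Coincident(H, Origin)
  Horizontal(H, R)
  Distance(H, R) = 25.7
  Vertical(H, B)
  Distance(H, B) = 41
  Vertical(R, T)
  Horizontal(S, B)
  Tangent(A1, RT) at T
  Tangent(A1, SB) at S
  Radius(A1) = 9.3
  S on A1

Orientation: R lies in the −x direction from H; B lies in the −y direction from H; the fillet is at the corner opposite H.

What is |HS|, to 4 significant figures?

44.16

The virtual corner opposite H is at (-25.70, -41.00). Since A1 is tangent to RT there, GT ⟂ RT and the tangent condition forces GS to be normal to SB, with radius 9.3, so the center G sits 9.3 in from both sides at G = (-16.40, -31.70). That places the tangent points at T = (-25.70, -31.70) on RT and S = (-16.40, -41.00) on SB. Then |HS| = |S − H| = 44.16.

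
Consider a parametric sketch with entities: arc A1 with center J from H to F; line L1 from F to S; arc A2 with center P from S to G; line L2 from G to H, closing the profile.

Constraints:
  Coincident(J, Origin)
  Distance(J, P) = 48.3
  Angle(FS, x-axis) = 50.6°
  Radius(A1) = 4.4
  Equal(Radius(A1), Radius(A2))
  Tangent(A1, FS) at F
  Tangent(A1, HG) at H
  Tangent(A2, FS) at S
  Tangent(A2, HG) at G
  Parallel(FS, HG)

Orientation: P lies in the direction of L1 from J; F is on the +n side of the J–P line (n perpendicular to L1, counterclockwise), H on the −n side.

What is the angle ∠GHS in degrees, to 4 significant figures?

10.33°

Tangency of A1 to both parallel lines with radius 4.4 puts F and H at J ± 4.4·n: F = (-3.400, 2.793), H = (3.400, -2.793). Equal radii place S and G the same way about P: S = P + 4.4·n = (27.26, 40.12), G = P − 4.4·n = (34.06, 34.53). Then cos ∠GHS = HG·HS / (|HG||HS|), giving 10.33°.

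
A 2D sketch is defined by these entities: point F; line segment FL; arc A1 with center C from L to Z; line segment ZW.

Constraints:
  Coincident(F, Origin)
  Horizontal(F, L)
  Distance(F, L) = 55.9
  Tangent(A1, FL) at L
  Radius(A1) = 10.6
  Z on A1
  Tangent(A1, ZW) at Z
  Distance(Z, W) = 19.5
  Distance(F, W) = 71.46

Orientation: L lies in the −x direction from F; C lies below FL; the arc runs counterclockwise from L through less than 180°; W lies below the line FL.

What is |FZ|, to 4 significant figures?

67.47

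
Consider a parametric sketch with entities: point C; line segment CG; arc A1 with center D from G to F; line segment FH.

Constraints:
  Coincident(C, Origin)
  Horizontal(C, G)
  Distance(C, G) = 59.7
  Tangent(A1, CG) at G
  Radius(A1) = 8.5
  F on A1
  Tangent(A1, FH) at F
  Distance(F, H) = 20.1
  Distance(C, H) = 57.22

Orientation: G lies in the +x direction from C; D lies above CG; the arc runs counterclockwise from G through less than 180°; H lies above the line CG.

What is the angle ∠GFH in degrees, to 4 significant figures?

110.2°

C is at the origin; CG is horizontal with |CG| = 59.7 and G on the +x side, so G = (59.70, 0.000). The tangent condition forces DG to be normal to CG, so D = G + (0, 8.5) = (59.70, 8.500). Since DF ⟂ FH (tangency), |DH| = √(8.5² + 20.1²) = 21.82 regardless of where F sits on A1. So H lies on both circle(C, 57.22) and circle(D, 21.82); the above-CG intersection is H = (49.90, 28.00). F is the foot of the tangent from H: F = (65.21, 14.97).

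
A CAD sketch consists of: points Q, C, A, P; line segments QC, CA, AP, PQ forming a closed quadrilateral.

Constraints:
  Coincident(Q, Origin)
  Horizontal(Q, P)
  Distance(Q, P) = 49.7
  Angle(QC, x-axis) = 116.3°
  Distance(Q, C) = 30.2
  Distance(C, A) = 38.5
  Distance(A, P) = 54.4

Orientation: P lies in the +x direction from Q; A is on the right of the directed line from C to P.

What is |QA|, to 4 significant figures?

10.86

Q is at the origin; QP is horizontal with |QP| = 49.7 and P in +x, so P = (49.7, 0). QC runs at 116.3° with |QC| = 30.2, so C = (-13.38, 27.07). A is determined by |CA| = 38.5 and |AP| = 54.4 together: it lies at the intersection of circle(C, 38.5) and circle(P, 54.4). With |CP| = 68.65, the foot of the radical line on CP is 23.56 from C and the perpendicular offset is √(38.5² − 23.56²) = 30.45. Taking the right-of-CP solution: A = (-3.736, -10.20).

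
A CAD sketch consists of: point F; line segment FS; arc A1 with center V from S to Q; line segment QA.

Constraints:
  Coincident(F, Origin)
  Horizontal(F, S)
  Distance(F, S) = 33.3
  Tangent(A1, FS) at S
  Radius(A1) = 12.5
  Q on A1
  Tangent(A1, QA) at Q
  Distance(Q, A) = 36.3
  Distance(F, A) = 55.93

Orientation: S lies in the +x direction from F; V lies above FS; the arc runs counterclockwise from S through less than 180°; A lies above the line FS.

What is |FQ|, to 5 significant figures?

47.904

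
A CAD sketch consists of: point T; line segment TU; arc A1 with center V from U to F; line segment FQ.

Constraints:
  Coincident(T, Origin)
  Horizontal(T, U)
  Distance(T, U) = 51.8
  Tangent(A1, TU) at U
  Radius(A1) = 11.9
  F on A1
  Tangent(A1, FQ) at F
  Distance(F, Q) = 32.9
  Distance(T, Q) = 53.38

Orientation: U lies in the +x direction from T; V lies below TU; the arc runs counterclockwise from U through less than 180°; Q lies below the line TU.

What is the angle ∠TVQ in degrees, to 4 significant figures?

71.18°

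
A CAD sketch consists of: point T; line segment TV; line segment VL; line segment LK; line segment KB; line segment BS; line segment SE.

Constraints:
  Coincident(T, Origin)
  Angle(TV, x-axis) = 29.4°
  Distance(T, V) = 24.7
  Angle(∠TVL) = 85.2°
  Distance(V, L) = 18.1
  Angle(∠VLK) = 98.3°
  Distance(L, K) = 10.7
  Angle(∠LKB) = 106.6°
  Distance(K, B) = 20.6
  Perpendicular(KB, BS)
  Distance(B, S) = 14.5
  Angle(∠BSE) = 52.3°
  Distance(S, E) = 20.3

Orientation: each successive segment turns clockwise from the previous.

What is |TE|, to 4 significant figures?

18.83

T is at the origin; TV runs at 29.4° with length 24.7, so V = (21.52, 12.13). ∠TVL = 85.2° gives VL at -65.40° from the x-axis; with |VL| = 18.1, L = (29.05, -4.332). ∠VLK = 98.3° gives LK at -147.1° from the x-axis; with |LK| = 10.7, K = (20.07, -10.14). ∠LKB = 106.6° gives KB at 139.5° from the x-axis; with |KB| = 20.6, B = (4.405, 3.235). The perpendicularity gives BS at right angles to KB, so BS runs at 49.50°; with |BS| = 14.5, S = (13.82, 14.26). ∠BSE = 52.3° gives SE at -78.20° from the x-axis; with |SE| = 20.3, E = (17.97, -5.610). Then |TE| = |E − T| = 18.83.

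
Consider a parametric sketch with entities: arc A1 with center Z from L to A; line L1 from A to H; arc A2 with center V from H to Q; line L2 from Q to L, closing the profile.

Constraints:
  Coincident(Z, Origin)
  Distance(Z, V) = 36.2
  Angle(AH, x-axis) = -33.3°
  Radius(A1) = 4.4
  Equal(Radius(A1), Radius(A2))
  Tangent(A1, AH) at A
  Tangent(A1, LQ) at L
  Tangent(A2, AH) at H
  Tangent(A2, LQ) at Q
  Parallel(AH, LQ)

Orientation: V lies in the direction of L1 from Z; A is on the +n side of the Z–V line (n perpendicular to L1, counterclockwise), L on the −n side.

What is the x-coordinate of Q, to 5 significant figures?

27.841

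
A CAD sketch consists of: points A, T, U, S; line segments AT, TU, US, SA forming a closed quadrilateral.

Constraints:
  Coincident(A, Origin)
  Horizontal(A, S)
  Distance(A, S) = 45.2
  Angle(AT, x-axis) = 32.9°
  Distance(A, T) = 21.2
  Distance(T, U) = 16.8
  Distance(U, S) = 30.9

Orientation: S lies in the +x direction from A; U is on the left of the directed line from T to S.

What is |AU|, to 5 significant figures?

37.304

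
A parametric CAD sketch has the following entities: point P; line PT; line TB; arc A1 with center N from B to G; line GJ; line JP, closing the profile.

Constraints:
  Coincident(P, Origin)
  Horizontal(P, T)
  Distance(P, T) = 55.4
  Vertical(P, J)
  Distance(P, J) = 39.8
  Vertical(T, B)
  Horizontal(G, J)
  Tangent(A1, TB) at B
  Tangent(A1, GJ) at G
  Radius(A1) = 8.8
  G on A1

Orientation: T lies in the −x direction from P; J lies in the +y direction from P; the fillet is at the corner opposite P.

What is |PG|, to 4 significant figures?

61.28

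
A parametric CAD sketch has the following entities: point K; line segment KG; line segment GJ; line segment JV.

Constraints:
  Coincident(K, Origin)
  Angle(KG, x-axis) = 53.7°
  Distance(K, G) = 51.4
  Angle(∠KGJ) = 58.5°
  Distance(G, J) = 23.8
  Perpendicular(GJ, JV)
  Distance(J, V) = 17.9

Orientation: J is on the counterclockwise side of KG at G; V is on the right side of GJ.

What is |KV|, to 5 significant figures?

61.801

K is at the origin; KG runs at 53.7° with length 51.4, so G = 51.4·(cos 53.7°, sin 53.7°) = (30.429, 41.425). ∠KGJ = 58.5°, so GJ runs at 53.7° + (180° − 58.5°) = 175.20° from the x-axis; with |GJ| = 23.8, J = G + 23.8·(cos 175.20°, sin 175.20°) = (6.7129, 43.416). GJ is perpendicular to JV; with |JV| = 17.9 on the right of GJ, V = J + 17.9·(0.083678, 0.99649) = (8.2108, 61.253). Then |KV| = |V − K| = 61.801.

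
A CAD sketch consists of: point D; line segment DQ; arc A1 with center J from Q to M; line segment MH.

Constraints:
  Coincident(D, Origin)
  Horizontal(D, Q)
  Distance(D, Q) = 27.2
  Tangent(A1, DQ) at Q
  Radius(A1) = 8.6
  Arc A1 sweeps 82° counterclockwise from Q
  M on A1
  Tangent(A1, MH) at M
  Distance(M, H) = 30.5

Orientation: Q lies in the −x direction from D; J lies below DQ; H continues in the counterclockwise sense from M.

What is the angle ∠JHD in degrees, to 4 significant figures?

22.99°

D is at the origin; DQ is horizontal with |DQ| = 27.2 and Q on the −x side, so Q = (-27.20, 0.000). Tangency of A1 to DQ means the radius JQ is perpendicular to DQ, so J = Q + (0, -8.6) = (-27.20, -8.600). On A1, Q sits at bearing 90° from J; an 82° counterclockwise sweep puts M at bearing 172°, so M = J + 8.6·(cos 172°, sin 172°) = (-35.72, -7.403). Tangency of A1 to MH means the radius JM is perpendicular to MH, so MH runs along (−sin 172°, cos 172°); with |MH| = 30.5, H = (-39.96, -37.61). Then cos ∠JHD = HJ·HD / (|HJ||HD|), giving 22.99°.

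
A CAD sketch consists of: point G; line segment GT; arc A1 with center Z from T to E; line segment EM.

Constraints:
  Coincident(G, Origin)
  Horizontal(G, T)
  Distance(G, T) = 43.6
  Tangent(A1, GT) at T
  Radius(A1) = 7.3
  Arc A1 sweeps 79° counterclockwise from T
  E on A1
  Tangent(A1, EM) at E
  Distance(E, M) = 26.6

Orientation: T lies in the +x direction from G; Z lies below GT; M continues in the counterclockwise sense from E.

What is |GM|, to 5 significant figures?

44.817

On A1, T sits at bearing 90° from Z; a 79° counterclockwise sweep puts E at bearing 169°, so E = Z + 7.3·(cos 169°, sin 169°) = (36.434, -5.9071). Tangency of A1 to EM means the radius ZE is perpendicular to EM, so EM runs along (−sin 169°, cos 169°); with |EM| = 26.6, M = (31.359, -32.018). Then |GM| = |M − G| = 44.817.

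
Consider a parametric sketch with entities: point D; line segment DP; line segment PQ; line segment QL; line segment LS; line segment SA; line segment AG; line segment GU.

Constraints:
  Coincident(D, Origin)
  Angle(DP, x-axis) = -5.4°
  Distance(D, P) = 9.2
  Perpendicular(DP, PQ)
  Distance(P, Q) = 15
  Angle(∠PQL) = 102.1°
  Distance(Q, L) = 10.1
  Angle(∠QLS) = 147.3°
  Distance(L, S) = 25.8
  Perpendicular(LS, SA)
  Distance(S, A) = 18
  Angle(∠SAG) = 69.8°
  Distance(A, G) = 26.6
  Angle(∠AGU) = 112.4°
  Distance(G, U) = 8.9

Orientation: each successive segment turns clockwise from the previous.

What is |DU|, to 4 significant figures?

17.06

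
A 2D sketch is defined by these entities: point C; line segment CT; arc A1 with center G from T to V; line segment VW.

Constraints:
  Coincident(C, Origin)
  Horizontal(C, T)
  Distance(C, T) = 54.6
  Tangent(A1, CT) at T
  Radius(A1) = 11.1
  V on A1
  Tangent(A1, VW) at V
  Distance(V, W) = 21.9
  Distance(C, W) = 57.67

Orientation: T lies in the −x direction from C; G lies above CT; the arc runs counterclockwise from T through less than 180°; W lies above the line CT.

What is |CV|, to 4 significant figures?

45.36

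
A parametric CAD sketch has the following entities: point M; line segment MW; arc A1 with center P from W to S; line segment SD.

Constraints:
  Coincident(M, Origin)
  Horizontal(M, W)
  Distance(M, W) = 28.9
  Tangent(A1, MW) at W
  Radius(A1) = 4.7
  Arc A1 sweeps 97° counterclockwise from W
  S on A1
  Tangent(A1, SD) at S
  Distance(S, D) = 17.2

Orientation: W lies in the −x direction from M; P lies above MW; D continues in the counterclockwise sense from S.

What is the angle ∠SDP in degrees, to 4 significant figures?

15.28°

M is at the origin; M and W share the same y with |MW| = 28.9 and W on the −x side, so W = (-28.90, 0.000). A1 meets MW tangentially, so PW is at right angles to MW, so P = W + (0, 4.7) = (-28.90, 4.700). On A1, W sits at bearing -90° from P; a 97° counterclockwise sweep puts S at bearing 7°, so S = P + 4.7·(cos 7°, sin 7°) = (-24.24, 5.273). Since A1 is tangent to SD there, PS ⟂ SD, so SD runs along (−sin 7°, cos 7°); with |SD| = 17.2, D = (-26.33, 22.34). Then cos ∠SDP = DS·DP / (|DS||DP|), giving 15.28°.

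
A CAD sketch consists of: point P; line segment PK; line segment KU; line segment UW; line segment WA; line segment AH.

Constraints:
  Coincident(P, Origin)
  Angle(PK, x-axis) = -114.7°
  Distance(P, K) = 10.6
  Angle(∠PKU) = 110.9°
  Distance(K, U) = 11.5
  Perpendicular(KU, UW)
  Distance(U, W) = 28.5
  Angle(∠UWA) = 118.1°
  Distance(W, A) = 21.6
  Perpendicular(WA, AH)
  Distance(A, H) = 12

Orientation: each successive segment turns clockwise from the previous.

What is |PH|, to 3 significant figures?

20.5

P is at the origin; PK runs at -114.7° with length 10.6, so K = (-4.43, -9.63). ∠PKU = 110.9° gives KU at 176° from the x-axis; with |KU| = 11.5, U = (-15.9, -8.87). The perpendicularity gives UW at right angles to KU, so UW runs at 86.2°; with |UW| = 28.5, W = (-14.0, 19.6). ∠UWA = 118.1° gives WA at 24.3° from the x-axis; with |WA| = 21.6, A = (5.67, 28.5). WA is perpendicular to AH, so AH runs at -65.7°; with |AH| = 12.0, H = (10.6, 17.5). Then |PH| = |H − P| = 20.5.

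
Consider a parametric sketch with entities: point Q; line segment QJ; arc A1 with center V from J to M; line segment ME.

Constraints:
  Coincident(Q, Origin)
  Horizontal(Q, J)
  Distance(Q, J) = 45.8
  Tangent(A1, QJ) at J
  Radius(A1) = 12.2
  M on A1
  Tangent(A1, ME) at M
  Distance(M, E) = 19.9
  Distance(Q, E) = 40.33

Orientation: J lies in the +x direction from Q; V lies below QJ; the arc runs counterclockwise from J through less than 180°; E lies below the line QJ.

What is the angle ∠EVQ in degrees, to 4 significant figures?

58.24°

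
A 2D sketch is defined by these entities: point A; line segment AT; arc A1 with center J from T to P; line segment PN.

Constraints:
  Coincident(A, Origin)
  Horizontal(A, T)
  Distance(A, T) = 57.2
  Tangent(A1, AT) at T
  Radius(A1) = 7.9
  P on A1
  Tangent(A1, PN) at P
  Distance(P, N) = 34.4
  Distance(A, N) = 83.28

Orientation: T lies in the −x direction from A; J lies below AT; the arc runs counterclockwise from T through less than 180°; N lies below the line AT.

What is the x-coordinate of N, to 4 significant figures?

-73.46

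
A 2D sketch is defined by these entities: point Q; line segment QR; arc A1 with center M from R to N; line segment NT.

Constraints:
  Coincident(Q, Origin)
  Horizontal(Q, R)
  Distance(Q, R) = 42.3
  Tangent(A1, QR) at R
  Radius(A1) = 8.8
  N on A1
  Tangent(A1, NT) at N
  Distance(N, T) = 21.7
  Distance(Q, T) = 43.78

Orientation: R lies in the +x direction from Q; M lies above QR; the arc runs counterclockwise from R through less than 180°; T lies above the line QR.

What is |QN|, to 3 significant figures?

50.6

Checks: ∠(MR, RQ) = 90.00° ✓; |MN| = 8.800 ✓; ∠(MN, NT) = 90.00° ✓; |NT| = 21.70 ✓; |QT| = 43.78 ✓.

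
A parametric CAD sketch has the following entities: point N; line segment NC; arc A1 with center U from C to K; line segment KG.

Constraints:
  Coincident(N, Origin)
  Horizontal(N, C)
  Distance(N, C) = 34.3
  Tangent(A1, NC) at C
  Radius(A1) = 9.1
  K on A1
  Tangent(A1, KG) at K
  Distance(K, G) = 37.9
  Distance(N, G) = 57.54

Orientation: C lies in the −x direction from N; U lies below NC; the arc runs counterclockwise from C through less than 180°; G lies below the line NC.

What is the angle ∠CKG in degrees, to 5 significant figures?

126.37°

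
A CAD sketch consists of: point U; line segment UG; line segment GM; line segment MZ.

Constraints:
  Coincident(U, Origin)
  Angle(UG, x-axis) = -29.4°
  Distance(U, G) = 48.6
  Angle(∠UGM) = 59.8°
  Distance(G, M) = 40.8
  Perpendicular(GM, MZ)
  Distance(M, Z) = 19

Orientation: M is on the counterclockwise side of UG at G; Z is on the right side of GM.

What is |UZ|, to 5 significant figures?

63.158

U is at the origin; UG runs at -29.4° with length 48.6, so G = 48.6·(cos -29.4°, sin -29.4°) = (42.341, -23.858). ∠UGM = 59.8°, so GM runs at -29.4° + (180° − 59.8°) = 90.800° from the x-axis; with |GM| = 40.8, M = G + 40.8·(cos 90.800°, sin 90.800°) = (41.771, 16.938). The perpendicularity gives MZ at right angles to GM; with |MZ| = 19.0 on the right of GM, Z = M + 19.0·(0.99990, 0.013962) = (60.769, 17.203). Then |UZ| = |Z − U| = 63.158.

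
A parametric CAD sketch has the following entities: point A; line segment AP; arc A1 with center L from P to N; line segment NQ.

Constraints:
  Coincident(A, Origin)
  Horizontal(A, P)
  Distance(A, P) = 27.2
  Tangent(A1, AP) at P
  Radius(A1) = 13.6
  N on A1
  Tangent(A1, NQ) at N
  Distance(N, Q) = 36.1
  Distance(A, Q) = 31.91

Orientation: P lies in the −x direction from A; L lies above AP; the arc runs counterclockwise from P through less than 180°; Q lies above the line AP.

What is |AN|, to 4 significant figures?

17.72

A is at the origin; A and P share the same y with |AP| = 27.2 and P on the −x side, so P = (-27.20, 0.000). Tangency of A1 to AP means the radius LP is perpendicular to AP, so L = P + (0, 13.6) = (-27.20, 13.60). Since LN ⟂ NQ (tangency), |LQ| = √(13.6² + 36.1²) = 38.58 regardless of where N sits on A1. So Q lies on both circle(A, 31.91) and circle(L, 38.58); the above-AP intersection is Q = (7.184, 31.09). N is the foot of the tangent from Q: N = (-17.16, 4.430).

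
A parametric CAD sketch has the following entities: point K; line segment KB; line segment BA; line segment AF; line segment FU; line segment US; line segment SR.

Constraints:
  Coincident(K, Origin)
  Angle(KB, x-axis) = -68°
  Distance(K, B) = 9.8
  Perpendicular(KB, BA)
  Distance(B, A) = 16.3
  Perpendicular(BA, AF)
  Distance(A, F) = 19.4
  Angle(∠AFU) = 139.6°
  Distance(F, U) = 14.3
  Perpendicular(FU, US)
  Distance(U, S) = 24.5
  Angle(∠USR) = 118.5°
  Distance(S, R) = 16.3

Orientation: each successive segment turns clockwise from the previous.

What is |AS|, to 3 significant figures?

31.4

K is at the origin; KB runs at -68.0° with length 9.8, so B = (3.67, -9.09). KB ⟂ BA, so BA runs at -158°; with |BA| = 16.3, A = (-11.4, -15.2). BA is perpendicular to AF, so AF runs at 112°; with |AF| = 19.4, F = (-18.7, 2.79). ∠AFU = 139.6° gives FU at 71.6° from the x-axis; with |FU| = 14.3, U = (-14.2, 16.4). FU ⟂ US, so US runs at -18.4°; with |US| = 24.5, S = (9.05, 8.63). Then |AS| = |S − A| = 31.4.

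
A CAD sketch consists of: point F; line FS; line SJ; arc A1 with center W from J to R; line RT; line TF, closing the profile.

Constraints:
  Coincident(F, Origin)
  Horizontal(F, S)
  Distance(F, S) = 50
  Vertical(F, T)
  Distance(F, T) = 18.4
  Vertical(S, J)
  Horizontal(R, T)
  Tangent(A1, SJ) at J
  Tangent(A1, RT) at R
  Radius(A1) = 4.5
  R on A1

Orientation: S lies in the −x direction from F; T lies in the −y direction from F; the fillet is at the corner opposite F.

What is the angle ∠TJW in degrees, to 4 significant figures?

5.143°

F is at the origin; F and S share the same y with |FS| = 50.0 and S on the −x side, so S = (-50.00, 0.000). FT is vertical with |FT| = 18.4 and T on the −y side, so T = (0.000, -18.40). The virtual corner opposite F is at (-50.00, -18.40). Since A1 is tangent to SJ there, WJ ⟂ SJ and since A1 is tangent to RT there, WR ⟂ RT, with radius 4.5, so the center W sits 4.5 in from both sides at W = (-45.50, -13.90). That places the tangent points at J = (-50.00, -13.90) on SJ and R = (-45.50, -18.40) on RT. Then cos ∠TJW = JT·JW / (|JT||JW|), giving 5.143°.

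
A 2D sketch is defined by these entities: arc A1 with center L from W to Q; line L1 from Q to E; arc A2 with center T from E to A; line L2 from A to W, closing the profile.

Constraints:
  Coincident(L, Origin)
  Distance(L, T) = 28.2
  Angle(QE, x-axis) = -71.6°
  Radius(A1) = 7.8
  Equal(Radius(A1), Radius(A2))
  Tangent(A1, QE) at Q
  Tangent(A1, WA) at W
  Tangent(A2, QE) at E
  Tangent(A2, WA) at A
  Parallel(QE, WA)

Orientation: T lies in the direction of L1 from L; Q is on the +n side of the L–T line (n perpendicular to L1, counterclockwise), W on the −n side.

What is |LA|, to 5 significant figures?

29.259

The slot axis is L1's direction at -71.6°, so u = (cos -71.6°, sin -71.6°) = (0.31565, -0.94888) and n = (−sin -71.6°, cos -71.6°) = (0.94888, 0.31565). L is at the origin and T lies 28.2 along u from L, so T = 28.2·u = (8.9013, -26.758). Tangency of A1 to both parallel lines with radius 7.8 puts Q and W at L ± 7.8·n: Q = (7.4012, 2.4621), W = (-7.4012, -2.4621). Equal radii place E and A the same way about T: E = T + 7.8·n = (16.303, -24.296), A = T − 7.8·n = (1.5001, -29.220). Then |LA| = |A − L| = 29.259.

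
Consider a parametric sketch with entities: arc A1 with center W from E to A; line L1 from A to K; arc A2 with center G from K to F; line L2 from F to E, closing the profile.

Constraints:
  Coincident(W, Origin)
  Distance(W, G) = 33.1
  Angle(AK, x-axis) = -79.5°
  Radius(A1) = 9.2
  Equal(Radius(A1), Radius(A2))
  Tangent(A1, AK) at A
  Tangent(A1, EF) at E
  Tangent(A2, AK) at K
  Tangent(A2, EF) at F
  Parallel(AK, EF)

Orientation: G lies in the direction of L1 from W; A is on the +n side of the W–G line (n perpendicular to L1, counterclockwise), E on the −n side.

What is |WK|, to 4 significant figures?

34.35

Tangency of A1 to both parallel lines with radius 9.2 puts A and E at W ± 9.2·n: A = (9.046, 1.677), E = (-9.046, -1.677). Equal radii place K and F the same way about G: K = G + 9.2·n = (15.08, -30.87), F = G − 9.2·n = (-3.014, -34.22). Then |WK| = |K − W| = 34.35.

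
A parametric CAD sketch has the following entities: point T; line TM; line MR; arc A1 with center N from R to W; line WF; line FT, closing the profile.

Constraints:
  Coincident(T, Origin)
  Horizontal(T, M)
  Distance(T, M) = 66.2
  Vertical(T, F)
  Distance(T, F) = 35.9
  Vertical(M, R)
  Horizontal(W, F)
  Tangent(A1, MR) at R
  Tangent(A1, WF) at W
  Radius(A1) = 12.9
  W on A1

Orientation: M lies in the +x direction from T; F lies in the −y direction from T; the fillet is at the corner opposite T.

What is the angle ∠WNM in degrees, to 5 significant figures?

150.71°

T is at the origin; TM is horizontal with |TM| = 66.2 and M on the +x side, so M = (66.200, 0.0000). T and F share the same x with |TF| = 35.9 and F on the −y side, so F = (0.0000, -35.900). The virtual corner opposite T is at (66.200, -35.900). Since A1 is tangent to MR there, NR ⟂ MR and A1 meets WF tangentially, so NW is at right angles to WF, with radius 12.9, so the center N sits 12.9 in from both sides at N = (53.300, -23.000). That places the tangent points at R = (66.200, -23.000) on MR and W = (53.300, -35.900) on WF. Then cos ∠WNM = NW·NM / (|NW||NM|), giving 150.71°.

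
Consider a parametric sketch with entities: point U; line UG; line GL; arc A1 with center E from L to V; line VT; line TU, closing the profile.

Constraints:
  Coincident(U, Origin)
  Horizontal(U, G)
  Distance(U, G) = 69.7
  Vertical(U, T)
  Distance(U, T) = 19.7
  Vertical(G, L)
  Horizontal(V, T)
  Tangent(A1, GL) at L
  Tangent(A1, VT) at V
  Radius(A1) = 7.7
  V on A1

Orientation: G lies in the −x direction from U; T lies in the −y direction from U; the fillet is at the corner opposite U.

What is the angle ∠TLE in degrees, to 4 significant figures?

6.304°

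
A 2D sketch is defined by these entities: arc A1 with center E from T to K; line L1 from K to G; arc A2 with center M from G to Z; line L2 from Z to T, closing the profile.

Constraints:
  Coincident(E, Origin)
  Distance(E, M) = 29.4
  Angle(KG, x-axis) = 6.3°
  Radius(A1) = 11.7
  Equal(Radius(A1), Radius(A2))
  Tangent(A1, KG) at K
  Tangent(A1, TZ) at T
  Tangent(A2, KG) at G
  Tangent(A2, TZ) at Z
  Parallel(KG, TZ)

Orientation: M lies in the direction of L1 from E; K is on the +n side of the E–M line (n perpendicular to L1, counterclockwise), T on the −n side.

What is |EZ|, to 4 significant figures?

31.64

The slot axis is L1's direction at 6.3°, so u = (cos 6.3°, sin 6.3°) = (0.9940, 0.1097) and n = (−sin 6.3°, cos 6.3°) = (-0.1097, 0.9940). E is at the origin and M lies 29.4 along u from E, so M = 29.4·u = (29.22, 3.226). Tangency of A1 to both parallel lines with radius 11.7 puts K and T at E ± 11.7·n: K = (-1.284, 11.63), T = (1.284, -11.63). Equal radii place G and Z the same way about M: G = M + 11.7·n = (27.94, 14.86), Z = M − 11.7·n = (30.51, -8.403). Then |EZ| = |Z − E| = 31.64.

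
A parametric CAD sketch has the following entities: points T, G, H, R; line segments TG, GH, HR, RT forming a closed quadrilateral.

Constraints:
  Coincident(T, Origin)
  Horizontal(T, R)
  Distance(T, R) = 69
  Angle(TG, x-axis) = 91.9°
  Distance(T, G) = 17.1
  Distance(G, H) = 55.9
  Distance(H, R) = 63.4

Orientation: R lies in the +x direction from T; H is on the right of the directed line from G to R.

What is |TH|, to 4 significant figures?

39.77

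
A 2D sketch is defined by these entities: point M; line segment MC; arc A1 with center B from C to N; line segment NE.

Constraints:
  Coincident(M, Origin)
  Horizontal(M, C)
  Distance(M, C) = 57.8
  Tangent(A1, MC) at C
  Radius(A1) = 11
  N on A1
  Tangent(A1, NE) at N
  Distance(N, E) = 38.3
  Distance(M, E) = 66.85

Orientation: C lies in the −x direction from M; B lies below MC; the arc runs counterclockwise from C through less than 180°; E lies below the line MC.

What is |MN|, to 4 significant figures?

69.09

M is at the origin; M and C share the same y with |MC| = 57.8 and C on the −x side, so C = (-57.80, 0.000). A1 meets MC tangentially, so BC is at right angles to MC, so B = C + (0, -11) = (-57.80, -11.00). Since BN ⟂ NE (tangency), |BE| = √(11.0² + 38.3²) = 39.85 regardless of where N sits on A1. So E lies on both circle(M, 66.85) and circle(B, 39.85); the below-MC intersection is E = (-45.56, -48.92). N is the foot of the tangent from E: N = (-66.93, -17.14).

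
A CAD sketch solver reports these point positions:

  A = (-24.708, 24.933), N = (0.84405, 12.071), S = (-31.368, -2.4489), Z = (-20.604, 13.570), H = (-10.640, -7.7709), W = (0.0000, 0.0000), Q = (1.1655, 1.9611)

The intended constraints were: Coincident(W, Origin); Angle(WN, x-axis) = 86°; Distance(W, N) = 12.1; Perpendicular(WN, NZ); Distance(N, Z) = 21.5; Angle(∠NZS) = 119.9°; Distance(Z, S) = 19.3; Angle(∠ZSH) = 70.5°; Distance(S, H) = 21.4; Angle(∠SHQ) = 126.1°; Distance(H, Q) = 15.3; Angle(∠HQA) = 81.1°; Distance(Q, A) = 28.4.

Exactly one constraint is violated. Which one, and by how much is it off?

Distance(Q, A) = 28.4 — off by 6.20.

W = (0.00, 0.00) ✓; WN at 86.00° ✓; |WN| = 12.10 ✓; ∠(WN, NZ) = 90.00° ✓; |NZ| = 21.50 ✓; ∠NZS = 119.9° ✓; |ZS| = 19.30 ✓; ∠ZSH = 70.50° ✓; |SH| = 21.40 ✓; ∠SHQ = 126.1° ✓; |HQ| = 15.30 ✓; ∠HQA = 81.10° ✓; |QA| = 34.60 ✗.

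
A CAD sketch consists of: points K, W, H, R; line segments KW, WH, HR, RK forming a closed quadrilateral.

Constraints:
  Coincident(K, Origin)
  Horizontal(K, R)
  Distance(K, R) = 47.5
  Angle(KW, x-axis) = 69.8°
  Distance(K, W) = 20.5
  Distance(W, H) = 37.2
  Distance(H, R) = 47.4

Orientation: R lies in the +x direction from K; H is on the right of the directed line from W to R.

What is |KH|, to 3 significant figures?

18.1

K is at the origin; K and R share the same y with |KR| = 47.5 and R in +x, so R = (47.5, 0). KW runs at 69.8° with |KW| = 20.5, so W = (7.08, 19.2). H is determined by |WH| = 37.2 and |HR| = 47.4 together: it lies at the intersection of circle(W, 37.2) and circle(R, 47.4). With |WR| = 44.8, the foot of the radical line on WR is 12.7 from W and the perpendicular offset is √(37.2² − 12.7²) = 34.9. Taking the right-of-WR solution: H = (3.57, -17.8).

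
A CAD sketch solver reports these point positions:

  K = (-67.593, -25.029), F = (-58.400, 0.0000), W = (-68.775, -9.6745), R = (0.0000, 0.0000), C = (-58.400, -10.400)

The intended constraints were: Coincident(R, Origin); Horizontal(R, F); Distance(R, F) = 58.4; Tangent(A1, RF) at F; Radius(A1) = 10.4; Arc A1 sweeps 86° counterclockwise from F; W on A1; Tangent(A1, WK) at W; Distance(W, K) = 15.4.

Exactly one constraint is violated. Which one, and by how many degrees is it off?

Tangent(A1, WK) at W — off by 8.40°.

R = (0.00, 0.00) ✓; R.y = 0.00, F.y = 0.00 ✓; |RF| = 58.40 ✓; ∠(CF, FR) = 90.00° ✓; |CF| = 10.40 ✓; bearing(C→W) − bearing(C→F) = 86.00° ✓; |CW| = 10.40 ✓; ∠(CW, WK) = 81.60° ✗; |WK| = 15.40 ✓.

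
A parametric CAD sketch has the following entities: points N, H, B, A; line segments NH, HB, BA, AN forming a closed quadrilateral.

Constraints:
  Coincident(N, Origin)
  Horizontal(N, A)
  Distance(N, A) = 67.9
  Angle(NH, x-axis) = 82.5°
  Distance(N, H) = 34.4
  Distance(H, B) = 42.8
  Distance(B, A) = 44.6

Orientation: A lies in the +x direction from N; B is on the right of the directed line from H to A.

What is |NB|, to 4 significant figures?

23.88

N is at the origin; N and A share the same y with |NA| = 67.9 and A in +x, so A = (67.9, 0). NH runs at 82.5° with |NH| = 34.4, so H = (4.490, 34.11). B is determined by |HB| = 42.8 and |BA| = 44.6 together: it lies at the intersection of circle(H, 42.8) and circle(A, 44.6). With |HA| = 72.00, the foot of the radical line on HA is 34.91 from H and the perpendicular offset is √(42.8² − 34.91²) = 24.76. Taking the right-of-HA solution: B = (23.50, -4.240).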